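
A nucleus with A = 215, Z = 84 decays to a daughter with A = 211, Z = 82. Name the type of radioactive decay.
ΔA = -4, ΔZ = -2 ⇒ alpha decay (α)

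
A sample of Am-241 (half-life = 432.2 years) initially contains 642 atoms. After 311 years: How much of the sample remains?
N = N₀(1/2)^(t/t½) = 389.9 atoms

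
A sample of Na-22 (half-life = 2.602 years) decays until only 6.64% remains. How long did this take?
t = t½ × log₂(N₀/N) = 10.18 years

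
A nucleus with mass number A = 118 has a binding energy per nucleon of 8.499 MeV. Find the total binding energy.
B.E. = 8.499 × 118 = 1003 MeV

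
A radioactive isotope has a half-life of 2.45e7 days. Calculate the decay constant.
λ = ln(2)/t½ = 2.829e-8 day⁻¹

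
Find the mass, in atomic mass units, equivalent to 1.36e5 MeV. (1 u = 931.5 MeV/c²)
m = E/c² = 146 u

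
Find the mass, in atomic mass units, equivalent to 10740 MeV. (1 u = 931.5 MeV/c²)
m = E/c² = 11.53 u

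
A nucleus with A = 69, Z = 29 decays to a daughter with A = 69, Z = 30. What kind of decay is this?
ΔA = 0, ΔZ = +1 ⇒ beta-minus decay (β⁻)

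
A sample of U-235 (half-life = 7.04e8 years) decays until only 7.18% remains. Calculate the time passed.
t = t½ × log₂(N₀/N) = 2.675e9 years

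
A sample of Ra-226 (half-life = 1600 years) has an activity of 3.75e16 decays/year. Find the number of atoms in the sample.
N = A/λ = 8.656e19 atoms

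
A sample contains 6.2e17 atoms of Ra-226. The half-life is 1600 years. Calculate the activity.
A = λN = 2.686e14 decays/year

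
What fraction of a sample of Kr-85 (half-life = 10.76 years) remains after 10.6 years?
N/N₀ = (1/2)^(t/t½) = 0.5052 = 50.5%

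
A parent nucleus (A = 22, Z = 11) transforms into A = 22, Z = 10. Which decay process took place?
ΔA = 0, ΔZ = -1 ⇒ beta-plus decay (β⁺) or electron capture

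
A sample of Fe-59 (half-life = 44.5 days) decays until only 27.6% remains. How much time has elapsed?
t = t½ × log₂(N₀/N) = 82.65 days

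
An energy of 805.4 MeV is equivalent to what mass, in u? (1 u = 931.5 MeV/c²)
m = E/c² = 0.8646 u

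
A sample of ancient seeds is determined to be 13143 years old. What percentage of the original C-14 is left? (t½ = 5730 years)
N/N₀ = (1/2)^(t/t½) = 0.2039 = 20.4%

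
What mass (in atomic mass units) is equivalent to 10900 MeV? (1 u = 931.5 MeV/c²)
m = E/c² = 11.7 u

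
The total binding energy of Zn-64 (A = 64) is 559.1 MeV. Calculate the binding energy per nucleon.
B.E./A = 559.1/64 = 8.736 MeV/nucleon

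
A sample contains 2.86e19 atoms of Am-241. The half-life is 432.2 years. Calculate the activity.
A = λN = 4.587e16 decays/year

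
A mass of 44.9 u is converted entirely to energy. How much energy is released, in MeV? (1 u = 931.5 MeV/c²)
E = mc² = 41820 MeV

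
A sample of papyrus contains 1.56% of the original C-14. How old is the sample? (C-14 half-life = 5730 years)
Age = t½ × log₂(1/ratio) = 34390 years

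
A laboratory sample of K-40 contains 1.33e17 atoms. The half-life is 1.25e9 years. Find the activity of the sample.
A = λN = 7.375e7 decays/year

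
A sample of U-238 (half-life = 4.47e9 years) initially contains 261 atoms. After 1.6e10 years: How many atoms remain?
N = N₀(1/2)^(t/t½) = 21.83 atoms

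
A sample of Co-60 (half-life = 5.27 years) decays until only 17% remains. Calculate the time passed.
t = t½ × log₂(N₀/N) = 13.47 years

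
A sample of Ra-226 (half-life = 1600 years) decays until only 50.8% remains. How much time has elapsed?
t = t½ × log₂(N₀/N) = 1563 years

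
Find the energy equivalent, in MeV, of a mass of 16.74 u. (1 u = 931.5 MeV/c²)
E = mc² = 15590 MeV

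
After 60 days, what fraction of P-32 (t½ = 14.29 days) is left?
N/N₀ = (1/2)^(t/t½) = 0.05446 = 5.45%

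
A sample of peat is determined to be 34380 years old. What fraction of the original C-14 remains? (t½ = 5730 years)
N/N₀ = (1/2)^(t/t½) = 0.01562 = 1.56%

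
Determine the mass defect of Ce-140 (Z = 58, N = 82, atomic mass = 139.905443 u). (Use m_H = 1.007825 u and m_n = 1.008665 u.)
Δm = Z·m_H + N·m_n − M = 1.259 u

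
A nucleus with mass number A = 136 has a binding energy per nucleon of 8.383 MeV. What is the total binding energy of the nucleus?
B.E. = 8.383 × 136 = 1140 MeV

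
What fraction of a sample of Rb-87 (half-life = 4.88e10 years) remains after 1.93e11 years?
N/N₀ = (1/2)^(t/t½) = 0.06448 = 6.45%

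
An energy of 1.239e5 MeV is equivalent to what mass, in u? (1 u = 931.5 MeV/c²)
m = E/c² = 133 u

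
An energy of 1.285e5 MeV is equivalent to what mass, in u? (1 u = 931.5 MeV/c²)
m = E/c² = 137.9 u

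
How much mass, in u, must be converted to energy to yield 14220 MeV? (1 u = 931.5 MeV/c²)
m = E/c² = 15.27 u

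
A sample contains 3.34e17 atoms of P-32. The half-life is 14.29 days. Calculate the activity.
A = λN = 1.62e16 decays/day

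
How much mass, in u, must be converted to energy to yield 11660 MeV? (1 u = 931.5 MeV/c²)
m = E/c² = 12.52 u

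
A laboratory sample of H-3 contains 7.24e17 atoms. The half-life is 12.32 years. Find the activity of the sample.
A = λN = 4.073e16 decays/year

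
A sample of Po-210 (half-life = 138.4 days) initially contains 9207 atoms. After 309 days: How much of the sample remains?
N = N₀(1/2)^(t/t½) = 1959 atoms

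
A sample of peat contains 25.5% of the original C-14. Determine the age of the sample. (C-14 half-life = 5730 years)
Age = t½ × log₂(1/ratio) = 11300 years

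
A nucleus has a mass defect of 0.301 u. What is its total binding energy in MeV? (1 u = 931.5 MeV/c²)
B.E. = Δm × 931.5 = 280.4 MeV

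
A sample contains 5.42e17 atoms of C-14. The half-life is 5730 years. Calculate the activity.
A = λN = 6.556e13 decays/year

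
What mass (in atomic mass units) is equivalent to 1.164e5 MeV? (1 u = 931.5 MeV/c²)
m = E/c² = 125 u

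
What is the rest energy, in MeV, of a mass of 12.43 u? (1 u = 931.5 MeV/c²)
E = mc² = 11580 MeV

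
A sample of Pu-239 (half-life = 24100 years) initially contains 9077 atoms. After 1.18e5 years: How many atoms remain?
N = N₀(1/2)^(t/t½) = 304.8 atoms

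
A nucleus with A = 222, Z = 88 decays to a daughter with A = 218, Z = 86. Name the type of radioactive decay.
ΔA = -4, ΔZ = -2 ⇒ alpha decay (α)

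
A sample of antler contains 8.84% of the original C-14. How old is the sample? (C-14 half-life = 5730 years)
Age = t½ × log₂(1/ratio) = 20050 years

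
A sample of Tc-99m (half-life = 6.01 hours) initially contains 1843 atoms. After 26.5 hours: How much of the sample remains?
N = N₀(1/2)^(t/t½) = 86.73 atoms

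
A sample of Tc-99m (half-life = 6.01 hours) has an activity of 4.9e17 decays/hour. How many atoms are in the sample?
N = A/λ = 4.249e18 atoms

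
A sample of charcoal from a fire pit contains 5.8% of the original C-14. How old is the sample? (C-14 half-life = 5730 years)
Age = t½ × log₂(1/ratio) = 23540 years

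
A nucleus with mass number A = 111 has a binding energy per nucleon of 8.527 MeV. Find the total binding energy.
B.E. = 8.527 × 111 = 946.5 MeV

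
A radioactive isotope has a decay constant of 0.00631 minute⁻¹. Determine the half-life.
t½ = ln(2)/λ = 109.8 minutes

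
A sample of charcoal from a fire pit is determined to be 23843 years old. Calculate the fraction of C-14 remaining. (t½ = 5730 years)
N/N₀ = (1/2)^(t/t½) = 0.0559 = 5.59%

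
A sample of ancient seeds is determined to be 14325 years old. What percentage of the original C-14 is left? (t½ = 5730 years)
N/N₀ = (1/2)^(t/t½) = 0.1768 = 17.7%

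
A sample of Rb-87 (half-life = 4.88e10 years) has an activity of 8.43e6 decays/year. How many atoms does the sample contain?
N = A/λ = 5.935e17 atoms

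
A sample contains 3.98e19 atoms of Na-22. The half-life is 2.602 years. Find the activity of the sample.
A = λN = 1.06e19 decays/year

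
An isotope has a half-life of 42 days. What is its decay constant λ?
λ = ln(2)/t½ = 0.0165 day⁻¹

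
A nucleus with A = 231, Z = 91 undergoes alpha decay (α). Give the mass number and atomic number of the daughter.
Daughter: A = 227, Z = 89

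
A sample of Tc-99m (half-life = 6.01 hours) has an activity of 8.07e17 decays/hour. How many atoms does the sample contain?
N = A/λ = 6.997e18 atoms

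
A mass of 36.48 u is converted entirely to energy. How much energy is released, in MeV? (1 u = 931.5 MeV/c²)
E = mc² = 33980 MeV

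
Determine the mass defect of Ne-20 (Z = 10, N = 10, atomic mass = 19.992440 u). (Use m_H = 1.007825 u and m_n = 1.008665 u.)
Δm = Z·m_H + N·m_n − M = 0.1725 u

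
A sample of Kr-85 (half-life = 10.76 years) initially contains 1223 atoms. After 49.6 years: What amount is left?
N = N₀(1/2)^(t/t½) = 50.09 atoms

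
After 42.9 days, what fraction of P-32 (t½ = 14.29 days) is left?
N/N₀ = (1/2)^(t/t½) = 0.1248 = 12.5%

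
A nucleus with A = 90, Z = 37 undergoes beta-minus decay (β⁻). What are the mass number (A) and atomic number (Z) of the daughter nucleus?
Daughter: A = 90, Z = 38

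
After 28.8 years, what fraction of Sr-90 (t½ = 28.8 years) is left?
N/N₀ = (1/2)^(t/t½) = 0.5 = 50%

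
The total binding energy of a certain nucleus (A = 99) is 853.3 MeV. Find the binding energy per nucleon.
B.E./A = 853.3/99 = 8.619 MeV/nucleon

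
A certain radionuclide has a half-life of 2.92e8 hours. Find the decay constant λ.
λ = ln(2)/t½ = 2.374e-9 hour⁻¹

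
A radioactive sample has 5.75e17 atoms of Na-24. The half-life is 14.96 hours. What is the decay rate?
A = λN = 2.664e16 decays/hour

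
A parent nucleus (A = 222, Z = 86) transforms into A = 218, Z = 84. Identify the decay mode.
ΔA = -4, ΔZ = -2 ⇒ alpha decay (α)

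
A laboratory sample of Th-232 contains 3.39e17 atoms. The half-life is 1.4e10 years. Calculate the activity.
A = λN = 1.678e7 decays/year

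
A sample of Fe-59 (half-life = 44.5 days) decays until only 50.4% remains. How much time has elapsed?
t = t½ × log₂(N₀/N) = 43.99 days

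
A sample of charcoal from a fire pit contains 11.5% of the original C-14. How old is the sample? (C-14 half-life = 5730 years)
Age = t½ × log₂(1/ratio) = 17880 years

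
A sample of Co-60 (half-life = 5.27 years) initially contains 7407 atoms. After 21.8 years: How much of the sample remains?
N = N₀(1/2)^(t/t½) = 421.1 atoms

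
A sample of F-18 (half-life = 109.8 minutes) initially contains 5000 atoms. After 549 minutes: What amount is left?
N = N₀(1/2)^(t/t½) = 156.2 atoms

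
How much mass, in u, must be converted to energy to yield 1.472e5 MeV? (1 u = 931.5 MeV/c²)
m = E/c² = 158 u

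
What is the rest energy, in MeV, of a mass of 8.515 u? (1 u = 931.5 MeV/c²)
E = mc² = 7932 MeV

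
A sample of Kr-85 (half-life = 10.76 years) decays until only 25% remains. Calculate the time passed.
t = t½ × log₂(N₀/N) = 21.52 years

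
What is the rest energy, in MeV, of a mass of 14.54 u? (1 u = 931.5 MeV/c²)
E = mc² = 13540 MeV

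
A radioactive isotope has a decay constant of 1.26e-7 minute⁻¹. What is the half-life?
t½ = ln(2)/λ = 5.501e6 minutes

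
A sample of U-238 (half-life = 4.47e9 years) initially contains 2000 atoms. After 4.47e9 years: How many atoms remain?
N = N₀(1/2)^(t/t½) = 1000 atoms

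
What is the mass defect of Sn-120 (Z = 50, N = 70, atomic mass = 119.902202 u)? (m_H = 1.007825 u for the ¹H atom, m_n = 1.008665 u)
Δm = Z·m_H + N·m_n − M = 1.096 u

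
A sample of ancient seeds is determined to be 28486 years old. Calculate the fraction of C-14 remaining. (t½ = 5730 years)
N/N₀ = (1/2)^(t/t½) = 0.03188 = 3.19%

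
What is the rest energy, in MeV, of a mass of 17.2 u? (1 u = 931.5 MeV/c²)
E = mc² = 16020 MeV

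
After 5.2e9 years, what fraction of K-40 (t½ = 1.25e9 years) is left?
N/N₀ = (1/2)^(t/t½) = 0.05594 = 5.59%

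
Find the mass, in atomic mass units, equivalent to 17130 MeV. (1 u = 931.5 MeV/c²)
m = E/c² = 18.39 u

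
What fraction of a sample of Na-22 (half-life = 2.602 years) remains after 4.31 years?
N/N₀ = (1/2)^(t/t½) = 0.3172 = 31.7%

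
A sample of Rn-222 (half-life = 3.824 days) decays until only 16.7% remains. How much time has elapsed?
t = t½ × log₂(N₀/N) = 9.874 days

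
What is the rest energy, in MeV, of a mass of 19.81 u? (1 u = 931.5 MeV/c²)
E = mc² = 18450 MeV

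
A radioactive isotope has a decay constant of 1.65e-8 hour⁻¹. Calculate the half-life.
t½ = ln(2)/λ = 4.201e7 hours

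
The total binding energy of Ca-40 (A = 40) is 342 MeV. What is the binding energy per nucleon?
B.E./A = 342/40 = 8.55 MeV/nucleon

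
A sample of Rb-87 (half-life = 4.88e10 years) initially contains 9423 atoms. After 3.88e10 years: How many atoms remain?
N = N₀(1/2)^(t/t½) = 5431 atoms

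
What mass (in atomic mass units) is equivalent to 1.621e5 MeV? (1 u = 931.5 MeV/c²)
m = E/c² = 174 u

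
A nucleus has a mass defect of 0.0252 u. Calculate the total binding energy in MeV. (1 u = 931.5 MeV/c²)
B.E. = Δm × 931.5 = 23.47 MeV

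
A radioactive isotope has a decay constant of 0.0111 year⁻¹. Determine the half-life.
t½ = ln(2)/λ = 62.45 years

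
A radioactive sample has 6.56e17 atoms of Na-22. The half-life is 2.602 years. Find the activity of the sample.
A = λN = 1.748e17 decays/year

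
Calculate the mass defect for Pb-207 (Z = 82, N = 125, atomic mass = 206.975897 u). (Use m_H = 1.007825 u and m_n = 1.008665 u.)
Δm = Z·m_H + N·m_n − M = 1.749 u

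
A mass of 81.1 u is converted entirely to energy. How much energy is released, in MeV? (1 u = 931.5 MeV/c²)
E = mc² = 75540 MeV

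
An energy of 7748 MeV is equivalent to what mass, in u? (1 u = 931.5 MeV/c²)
m = E/c² = 8.318 u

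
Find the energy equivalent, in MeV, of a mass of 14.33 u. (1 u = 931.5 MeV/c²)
E = mc² = 13350 MeV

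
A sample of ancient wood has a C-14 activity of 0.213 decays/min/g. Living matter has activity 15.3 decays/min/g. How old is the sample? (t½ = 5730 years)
Age = t½ × log₂(A₀/A) = 35330 years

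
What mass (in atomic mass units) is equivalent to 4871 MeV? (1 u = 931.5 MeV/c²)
m = E/c² = 5.229 u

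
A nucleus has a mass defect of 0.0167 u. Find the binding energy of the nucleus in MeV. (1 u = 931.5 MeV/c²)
B.E. = Δm × 931.5 = 15.56 MeV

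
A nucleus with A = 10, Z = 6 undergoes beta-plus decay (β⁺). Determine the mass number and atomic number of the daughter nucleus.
Daughter: A = 10, Z = 5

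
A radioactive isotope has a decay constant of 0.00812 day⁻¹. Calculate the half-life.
t½ = ln(2)/λ = 85.36 days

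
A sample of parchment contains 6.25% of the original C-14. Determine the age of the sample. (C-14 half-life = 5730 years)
Age = t½ × log₂(1/ratio) = 22920 years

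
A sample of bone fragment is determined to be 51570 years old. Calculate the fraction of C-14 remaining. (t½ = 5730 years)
N/N₀ = (1/2)^(t/t½) = 0.001953 = 0.195%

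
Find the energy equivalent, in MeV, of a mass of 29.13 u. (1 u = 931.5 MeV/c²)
E = mc² = 27130 MeV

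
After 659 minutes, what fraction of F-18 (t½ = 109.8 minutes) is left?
N/N₀ = (1/2)^(t/t½) = 0.01561 = 1.56%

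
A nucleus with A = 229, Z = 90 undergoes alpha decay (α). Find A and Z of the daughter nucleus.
Daughter: A = 225, Z = 88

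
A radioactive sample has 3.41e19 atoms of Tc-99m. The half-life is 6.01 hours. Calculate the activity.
A = λN = 3.933e18 decays/hour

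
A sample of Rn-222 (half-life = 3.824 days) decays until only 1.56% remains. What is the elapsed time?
t = t½ × log₂(N₀/N) = 22.95 days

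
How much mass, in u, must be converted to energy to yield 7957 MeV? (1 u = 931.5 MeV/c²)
m = E/c² = 8.542 u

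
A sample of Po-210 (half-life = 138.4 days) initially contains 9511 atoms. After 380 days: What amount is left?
N = N₀(1/2)^(t/t½) = 1418 atoms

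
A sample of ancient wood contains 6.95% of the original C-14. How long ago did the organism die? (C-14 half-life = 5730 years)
Age = t½ × log₂(1/ratio) = 22040 years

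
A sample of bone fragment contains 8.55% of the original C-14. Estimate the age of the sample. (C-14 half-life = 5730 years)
Age = t½ × log₂(1/ratio) = 20330 years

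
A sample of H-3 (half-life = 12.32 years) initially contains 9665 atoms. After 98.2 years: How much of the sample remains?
N = N₀(1/2)^(t/t½) = 38.53 atoms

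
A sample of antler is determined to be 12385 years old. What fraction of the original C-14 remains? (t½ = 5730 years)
N/N₀ = (1/2)^(t/t½) = 0.2235 = 22.4%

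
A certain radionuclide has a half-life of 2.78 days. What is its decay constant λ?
λ = ln(2)/t½ = 0.2493 day⁻¹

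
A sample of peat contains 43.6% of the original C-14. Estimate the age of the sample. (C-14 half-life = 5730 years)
Age = t½ × log₂(1/ratio) = 6862 years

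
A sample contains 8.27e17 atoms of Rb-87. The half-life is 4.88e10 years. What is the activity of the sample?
A = λN = 1.175e7 decays/year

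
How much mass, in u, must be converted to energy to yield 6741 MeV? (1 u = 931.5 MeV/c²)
m = E/c² = 7.237 u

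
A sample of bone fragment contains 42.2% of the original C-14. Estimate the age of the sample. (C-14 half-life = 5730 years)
Age = t½ × log₂(1/ratio) = 7132 years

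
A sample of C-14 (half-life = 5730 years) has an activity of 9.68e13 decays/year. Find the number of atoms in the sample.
N = A/λ = 8.002e17 atoms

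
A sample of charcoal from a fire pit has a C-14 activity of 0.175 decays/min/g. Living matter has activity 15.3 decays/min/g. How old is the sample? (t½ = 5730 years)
Age = t½ × log₂(A₀/A) = 36960 years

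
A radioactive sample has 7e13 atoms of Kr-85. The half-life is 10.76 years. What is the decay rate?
A = λN = 4.509e12 decays/year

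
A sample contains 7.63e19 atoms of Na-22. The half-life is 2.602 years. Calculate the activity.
A = λN = 2.033e19 decays/year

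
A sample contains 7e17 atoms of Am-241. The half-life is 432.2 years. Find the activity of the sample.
A = λN = 1.123e15 decays/year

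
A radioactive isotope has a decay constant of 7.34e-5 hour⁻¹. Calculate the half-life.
t½ = ln(2)/λ = 9443 hours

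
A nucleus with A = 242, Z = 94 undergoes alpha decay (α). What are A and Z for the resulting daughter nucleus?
Daughter: A = 238, Z = 92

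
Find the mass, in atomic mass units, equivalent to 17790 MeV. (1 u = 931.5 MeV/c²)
m = E/c² = 19.1 u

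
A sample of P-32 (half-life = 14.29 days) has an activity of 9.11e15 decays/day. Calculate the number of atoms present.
N = A/λ = 1.878e17 atoms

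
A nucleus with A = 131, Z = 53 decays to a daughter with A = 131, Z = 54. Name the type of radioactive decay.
ΔA = 0, ΔZ = +1 ⇒ beta-minus decay (β⁻)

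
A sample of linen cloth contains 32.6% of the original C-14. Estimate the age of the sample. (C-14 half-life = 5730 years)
Age = t½ × log₂(1/ratio) = 9266 years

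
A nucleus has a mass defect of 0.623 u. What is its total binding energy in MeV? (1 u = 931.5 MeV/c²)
B.E. = Δm × 931.5 = 580.3 MeV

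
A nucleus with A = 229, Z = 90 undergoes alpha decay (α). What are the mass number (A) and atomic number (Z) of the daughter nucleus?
Daughter: A = 225, Z = 88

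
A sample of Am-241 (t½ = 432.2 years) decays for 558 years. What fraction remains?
N/N₀ = (1/2)^(t/t½) = 0.4086 = 40.9%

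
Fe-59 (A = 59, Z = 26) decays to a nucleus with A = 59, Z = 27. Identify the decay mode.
ΔA = 0, ΔZ = +1 ⇒ beta-minus decay (β⁻)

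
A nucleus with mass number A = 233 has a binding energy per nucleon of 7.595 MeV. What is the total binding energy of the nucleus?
B.E. = 7.595 × 233 = 1770 MeV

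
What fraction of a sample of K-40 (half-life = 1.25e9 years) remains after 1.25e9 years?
N/N₀ = (1/2)^(t/t½) = 0.5 = 50%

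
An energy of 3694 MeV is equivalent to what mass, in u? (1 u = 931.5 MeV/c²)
m = E/c² = 3.966 u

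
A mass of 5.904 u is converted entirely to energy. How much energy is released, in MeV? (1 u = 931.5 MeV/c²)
E = mc² = 5500 MeV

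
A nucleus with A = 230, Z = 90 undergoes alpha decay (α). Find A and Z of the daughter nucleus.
Daughter: A = 226, Z = 88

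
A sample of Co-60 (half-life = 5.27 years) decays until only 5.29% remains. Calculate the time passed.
t = t½ × log₂(N₀/N) = 22.35 years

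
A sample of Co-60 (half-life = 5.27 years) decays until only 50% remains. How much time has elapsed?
t = t½ × log₂(N₀/N) = 5.27 years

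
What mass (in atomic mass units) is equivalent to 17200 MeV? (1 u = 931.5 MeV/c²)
m = E/c² = 18.46 u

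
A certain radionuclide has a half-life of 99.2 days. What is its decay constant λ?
λ = ln(2)/t½ = 0.006987 day⁻¹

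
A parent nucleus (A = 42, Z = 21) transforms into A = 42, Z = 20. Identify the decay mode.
ΔA = 0, ΔZ = -1 ⇒ beta-plus decay (β⁺) or electron capture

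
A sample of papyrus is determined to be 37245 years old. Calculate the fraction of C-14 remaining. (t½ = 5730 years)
N/N₀ = (1/2)^(t/t½) = 0.01105 = 1.1%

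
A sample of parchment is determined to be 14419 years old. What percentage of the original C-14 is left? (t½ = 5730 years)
N/N₀ = (1/2)^(t/t½) = 0.1748 = 17.5%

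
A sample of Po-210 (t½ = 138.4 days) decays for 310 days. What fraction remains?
N/N₀ = (1/2)^(t/t½) = 0.2117 = 21.2%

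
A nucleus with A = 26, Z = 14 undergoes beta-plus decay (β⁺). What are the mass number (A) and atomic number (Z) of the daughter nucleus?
Daughter: A = 26, Z = 13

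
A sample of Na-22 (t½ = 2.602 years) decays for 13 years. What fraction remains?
N/N₀ = (1/2)^(t/t½) = 0.03133 = 3.13%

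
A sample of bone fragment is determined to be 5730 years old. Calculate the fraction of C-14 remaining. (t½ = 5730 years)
N/N₀ = (1/2)^(t/t½) = 0.5 = 50%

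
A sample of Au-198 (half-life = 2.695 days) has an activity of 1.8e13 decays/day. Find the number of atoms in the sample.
N = A/λ = 6.999e13 atoms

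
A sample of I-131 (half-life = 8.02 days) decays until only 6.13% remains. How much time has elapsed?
t = t½ × log₂(N₀/N) = 32.3 days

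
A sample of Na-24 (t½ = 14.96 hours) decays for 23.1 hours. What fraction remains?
N/N₀ = (1/2)^(t/t½) = 0.3429 = 34.3%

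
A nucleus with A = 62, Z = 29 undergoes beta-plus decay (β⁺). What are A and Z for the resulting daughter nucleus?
Daughter: A = 62, Z = 28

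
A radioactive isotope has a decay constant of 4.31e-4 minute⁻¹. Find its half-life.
t½ = ln(2)/λ = 1608 minutes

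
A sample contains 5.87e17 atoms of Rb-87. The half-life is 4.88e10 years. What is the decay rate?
A = λN = 8.338e6 decays/year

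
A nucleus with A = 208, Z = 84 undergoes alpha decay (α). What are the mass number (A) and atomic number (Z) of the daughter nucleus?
Daughter: A = 204, Z = 82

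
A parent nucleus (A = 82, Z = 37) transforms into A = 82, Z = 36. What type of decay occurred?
ΔA = 0, ΔZ = -1 ⇒ beta-plus decay (β⁺) or electron capture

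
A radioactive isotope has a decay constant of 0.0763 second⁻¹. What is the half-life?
t½ = ln(2)/λ = 9.084 seconds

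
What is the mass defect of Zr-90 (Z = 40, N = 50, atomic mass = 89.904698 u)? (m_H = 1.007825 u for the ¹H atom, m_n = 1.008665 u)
Δm = Z·m_H + N·m_n − M = 0.8416 u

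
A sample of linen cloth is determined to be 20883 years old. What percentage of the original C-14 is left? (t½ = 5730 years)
N/N₀ = (1/2)^(t/t½) = 0.07996 = 8%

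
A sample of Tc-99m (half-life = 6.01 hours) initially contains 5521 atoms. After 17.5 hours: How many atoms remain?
N = N₀(1/2)^(t/t½) = 733.6 atoms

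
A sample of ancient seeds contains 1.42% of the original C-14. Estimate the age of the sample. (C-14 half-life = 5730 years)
Age = t½ × log₂(1/ratio) = 35170 years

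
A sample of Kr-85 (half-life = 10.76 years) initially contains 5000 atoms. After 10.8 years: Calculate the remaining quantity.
N = N₀(1/2)^(t/t½) = 2494 atoms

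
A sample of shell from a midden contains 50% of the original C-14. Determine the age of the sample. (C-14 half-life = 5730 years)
Age = t½ × log₂(1/ratio) = 5730 years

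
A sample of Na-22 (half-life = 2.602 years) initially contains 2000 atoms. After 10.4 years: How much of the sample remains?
N = N₀(1/2)^(t/t½) = 125.3 atoms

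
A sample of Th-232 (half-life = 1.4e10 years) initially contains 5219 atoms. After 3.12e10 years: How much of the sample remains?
N = N₀(1/2)^(t/t½) = 1114 atoms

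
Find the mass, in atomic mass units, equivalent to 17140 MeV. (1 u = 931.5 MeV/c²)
m = E/c² = 18.4 u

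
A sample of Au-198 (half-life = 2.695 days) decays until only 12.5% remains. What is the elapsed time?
t = t½ × log₂(N₀/N) = 8.085 days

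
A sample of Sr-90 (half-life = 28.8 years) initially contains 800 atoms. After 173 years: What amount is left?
N = N₀(1/2)^(t/t½) = 12.44 atoms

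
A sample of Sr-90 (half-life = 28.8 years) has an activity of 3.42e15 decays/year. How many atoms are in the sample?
N = A/λ = 1.421e17 atoms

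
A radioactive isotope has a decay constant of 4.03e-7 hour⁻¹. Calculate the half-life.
t½ = ln(2)/λ = 1.72e6 hours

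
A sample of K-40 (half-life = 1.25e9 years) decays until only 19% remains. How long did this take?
t = t½ × log₂(N₀/N) = 2.995e9 years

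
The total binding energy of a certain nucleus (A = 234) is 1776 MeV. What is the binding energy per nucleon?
B.E./A = 1776/234 = 7.59 MeV/nucleon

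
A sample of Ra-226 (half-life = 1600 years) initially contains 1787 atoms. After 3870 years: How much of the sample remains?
N = N₀(1/2)^(t/t½) = 334.2 atoms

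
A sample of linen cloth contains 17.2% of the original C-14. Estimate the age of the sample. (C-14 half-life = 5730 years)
Age = t½ × log₂(1/ratio) = 14550 years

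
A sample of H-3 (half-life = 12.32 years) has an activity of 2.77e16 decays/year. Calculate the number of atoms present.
N = A/λ = 4.923e17 atoms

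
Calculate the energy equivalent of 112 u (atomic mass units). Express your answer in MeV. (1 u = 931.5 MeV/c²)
E = mc² = 1.043e5 MeV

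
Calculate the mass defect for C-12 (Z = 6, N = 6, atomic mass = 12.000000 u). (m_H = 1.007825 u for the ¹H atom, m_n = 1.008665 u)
Δm = Z·m_H + N·m_n − M = 0.09894 u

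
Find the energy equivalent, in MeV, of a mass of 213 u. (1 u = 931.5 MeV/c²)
E = mc² = 1.984e5 MeV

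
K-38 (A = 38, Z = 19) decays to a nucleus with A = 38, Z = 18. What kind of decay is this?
ΔA = 0, ΔZ = -1 ⇒ beta-plus decay (β⁺) or electron capture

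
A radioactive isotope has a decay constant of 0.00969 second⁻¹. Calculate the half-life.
t½ = ln(2)/λ = 71.53 seconds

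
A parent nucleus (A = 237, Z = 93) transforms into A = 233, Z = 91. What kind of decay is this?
ΔA = -4, ΔZ = -2 ⇒ alpha decay (α)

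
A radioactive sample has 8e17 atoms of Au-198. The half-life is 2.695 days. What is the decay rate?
A = λN = 2.058e17 decays/day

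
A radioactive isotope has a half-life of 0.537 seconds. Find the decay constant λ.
λ = ln(2)/t½ = 1.291 second⁻¹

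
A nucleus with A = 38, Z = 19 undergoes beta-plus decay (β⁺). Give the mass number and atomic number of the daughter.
Daughter: A = 38, Z = 18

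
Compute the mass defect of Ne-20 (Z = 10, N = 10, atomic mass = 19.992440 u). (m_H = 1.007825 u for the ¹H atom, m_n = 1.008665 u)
Δm = Z·m_H + N·m_n − M = 0.1725 u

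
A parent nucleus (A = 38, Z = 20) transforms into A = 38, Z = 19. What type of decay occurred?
ΔA = 0, ΔZ = -1 ⇒ beta-plus decay (β⁺) or electron capture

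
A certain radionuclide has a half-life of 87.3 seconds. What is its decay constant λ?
λ = ln(2)/t½ = 0.00794 second⁻¹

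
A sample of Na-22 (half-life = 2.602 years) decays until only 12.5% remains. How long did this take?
t = t½ × log₂(N₀/N) = 7.806 years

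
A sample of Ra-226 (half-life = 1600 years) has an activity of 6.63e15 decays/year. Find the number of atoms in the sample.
N = A/λ = 1.53e19 atoms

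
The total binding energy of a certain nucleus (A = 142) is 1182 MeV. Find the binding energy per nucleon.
B.E./A = 1182/142 = 8.324 MeV/nucleon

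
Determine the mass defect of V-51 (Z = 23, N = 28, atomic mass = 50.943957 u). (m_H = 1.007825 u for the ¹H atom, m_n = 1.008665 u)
Δm = Z·m_H + N·m_n − M = 0.4786 u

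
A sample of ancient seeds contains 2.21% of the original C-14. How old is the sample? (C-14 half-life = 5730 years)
Age = t½ × log₂(1/ratio) = 31510 years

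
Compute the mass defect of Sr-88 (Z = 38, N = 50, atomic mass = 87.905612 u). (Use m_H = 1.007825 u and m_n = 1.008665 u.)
Δm = Z·m_H + N·m_n − M = 0.825 u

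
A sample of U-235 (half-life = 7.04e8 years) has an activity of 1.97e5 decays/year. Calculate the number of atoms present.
N = A/λ = 2.001e14 atoms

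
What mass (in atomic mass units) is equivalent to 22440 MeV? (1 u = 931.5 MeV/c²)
m = E/c² = 24.09 u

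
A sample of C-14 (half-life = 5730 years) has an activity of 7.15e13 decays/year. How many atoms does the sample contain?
N = A/λ = 5.911e17 atoms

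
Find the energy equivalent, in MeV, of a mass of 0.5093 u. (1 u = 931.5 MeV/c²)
E = mc² = 474.4 MeV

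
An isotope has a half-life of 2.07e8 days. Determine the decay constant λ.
λ = ln(2)/t½ = 3.349e-9 day⁻¹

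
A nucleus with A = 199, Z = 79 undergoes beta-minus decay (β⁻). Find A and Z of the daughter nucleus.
Daughter: A = 199, Z = 80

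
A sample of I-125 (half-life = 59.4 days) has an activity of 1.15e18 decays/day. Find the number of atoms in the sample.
N = A/λ = 9.855e19 atoms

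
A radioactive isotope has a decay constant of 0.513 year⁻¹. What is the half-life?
t½ = ln(2)/λ = 1.351 years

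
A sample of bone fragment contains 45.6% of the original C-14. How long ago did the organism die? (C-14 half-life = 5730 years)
Age = t½ × log₂(1/ratio) = 6491 years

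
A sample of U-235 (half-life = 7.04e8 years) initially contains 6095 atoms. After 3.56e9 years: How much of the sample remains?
N = N₀(1/2)^(t/t½) = 183.1 atoms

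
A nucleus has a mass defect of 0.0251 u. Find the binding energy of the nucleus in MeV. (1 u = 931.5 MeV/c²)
B.E. = Δm × 931.5 = 23.38 MeV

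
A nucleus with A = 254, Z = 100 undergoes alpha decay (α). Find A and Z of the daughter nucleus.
Daughter: A = 250, Z = 98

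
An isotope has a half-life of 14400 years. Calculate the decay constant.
λ = ln(2)/t½ = 4.814e-5 year⁻¹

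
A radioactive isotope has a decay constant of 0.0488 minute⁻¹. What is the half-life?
t½ = ln(2)/λ = 14.2 minutes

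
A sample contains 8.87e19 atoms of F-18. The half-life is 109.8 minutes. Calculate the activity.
A = λN = 5.599e17 decays/minute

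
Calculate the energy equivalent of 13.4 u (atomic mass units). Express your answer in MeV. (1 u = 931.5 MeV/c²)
E = mc² = 12480 MeV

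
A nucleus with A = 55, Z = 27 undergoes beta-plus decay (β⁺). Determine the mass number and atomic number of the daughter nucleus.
Daughter: A = 55, Z = 26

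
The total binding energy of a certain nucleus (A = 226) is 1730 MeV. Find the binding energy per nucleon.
B.E./A = 1730/226 = 7.655 MeV/nucleon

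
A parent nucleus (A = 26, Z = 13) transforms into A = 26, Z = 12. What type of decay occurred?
ΔA = 0, ΔZ = -1 ⇒ beta-plus decay (β⁺) or electron capture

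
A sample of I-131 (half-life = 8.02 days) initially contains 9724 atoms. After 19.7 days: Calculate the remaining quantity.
N = N₀(1/2)^(t/t½) = 1772 atoms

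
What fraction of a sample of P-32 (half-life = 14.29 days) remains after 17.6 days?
N/N₀ = (1/2)^(t/t½) = 0.4258 = 42.6%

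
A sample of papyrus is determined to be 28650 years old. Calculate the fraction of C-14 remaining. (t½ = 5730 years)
N/N₀ = (1/2)^(t/t½) = 0.03125 = 3.12%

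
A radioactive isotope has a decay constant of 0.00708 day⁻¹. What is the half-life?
t½ = ln(2)/λ = 97.9 days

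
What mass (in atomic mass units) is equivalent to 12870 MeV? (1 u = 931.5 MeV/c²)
m = E/c² = 13.82 u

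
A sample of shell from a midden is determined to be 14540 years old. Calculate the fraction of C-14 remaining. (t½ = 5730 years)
N/N₀ = (1/2)^(t/t½) = 0.1722 = 17.2%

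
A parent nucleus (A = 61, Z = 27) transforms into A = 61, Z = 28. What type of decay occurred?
ΔA = 0, ΔZ = +1 ⇒ beta-minus decay (β⁻)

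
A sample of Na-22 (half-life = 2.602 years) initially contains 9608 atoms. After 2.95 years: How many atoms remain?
N = N₀(1/2)^(t/t½) = 4379 atoms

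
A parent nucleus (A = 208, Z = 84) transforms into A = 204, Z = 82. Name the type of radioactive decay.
ΔA = -4, ΔZ = -2 ⇒ alpha decay (α)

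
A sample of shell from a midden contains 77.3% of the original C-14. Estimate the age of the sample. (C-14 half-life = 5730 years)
Age = t½ × log₂(1/ratio) = 2128 years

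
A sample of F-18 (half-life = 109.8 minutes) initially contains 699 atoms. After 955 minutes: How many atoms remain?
N = N₀(1/2)^(t/t½) = 1.684 atoms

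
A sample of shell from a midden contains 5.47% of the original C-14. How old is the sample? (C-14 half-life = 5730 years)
Age = t½ × log₂(1/ratio) = 24020 years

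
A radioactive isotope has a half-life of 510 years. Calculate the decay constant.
λ = ln(2)/t½ = 0.001359 year⁻¹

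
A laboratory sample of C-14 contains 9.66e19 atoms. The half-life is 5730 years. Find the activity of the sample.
A = λN = 1.169e16 decays/year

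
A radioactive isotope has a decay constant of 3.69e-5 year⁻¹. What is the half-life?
t½ = ln(2)/λ = 18780 years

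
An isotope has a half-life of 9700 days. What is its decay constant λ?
λ = ln(2)/t½ = 7.146e-5 day⁻¹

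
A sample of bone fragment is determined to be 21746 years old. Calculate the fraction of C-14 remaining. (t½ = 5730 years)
N/N₀ = (1/2)^(t/t½) = 0.07204 = 7.2%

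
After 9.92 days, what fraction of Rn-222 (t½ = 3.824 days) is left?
N/N₀ = (1/2)^(t/t½) = 0.1656 = 16.6%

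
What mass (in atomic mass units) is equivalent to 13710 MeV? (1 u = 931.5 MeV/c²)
m = E/c² = 14.72 u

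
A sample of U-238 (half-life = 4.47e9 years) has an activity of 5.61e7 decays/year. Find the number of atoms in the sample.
N = A/λ = 3.618e17 atoms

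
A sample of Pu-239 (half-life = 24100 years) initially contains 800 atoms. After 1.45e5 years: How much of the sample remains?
N = N₀(1/2)^(t/t½) = 12.36 atoms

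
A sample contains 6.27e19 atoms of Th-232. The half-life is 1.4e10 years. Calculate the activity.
A = λN = 3.104e9 decays/year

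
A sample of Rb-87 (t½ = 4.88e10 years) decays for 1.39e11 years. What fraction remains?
N/N₀ = (1/2)^(t/t½) = 0.1389 = 13.9%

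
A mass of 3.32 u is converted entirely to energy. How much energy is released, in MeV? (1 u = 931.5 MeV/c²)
E = mc² = 3093 MeV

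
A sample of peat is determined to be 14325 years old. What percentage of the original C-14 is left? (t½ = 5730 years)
N/N₀ = (1/2)^(t/t½) = 0.1768 = 17.7%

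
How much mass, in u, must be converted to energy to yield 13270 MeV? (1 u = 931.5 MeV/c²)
m = E/c² = 14.25 u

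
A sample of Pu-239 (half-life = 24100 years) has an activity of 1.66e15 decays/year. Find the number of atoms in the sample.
N = A/λ = 5.772e19 atoms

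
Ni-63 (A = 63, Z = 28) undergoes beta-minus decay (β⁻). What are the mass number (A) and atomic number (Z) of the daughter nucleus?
Daughter: A = 63, Z = 29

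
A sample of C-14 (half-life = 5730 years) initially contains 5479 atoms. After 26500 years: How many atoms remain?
N = N₀(1/2)^(t/t½) = 222.1 atoms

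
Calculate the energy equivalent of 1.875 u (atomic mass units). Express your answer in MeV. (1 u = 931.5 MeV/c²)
E = mc² = 1747 MeV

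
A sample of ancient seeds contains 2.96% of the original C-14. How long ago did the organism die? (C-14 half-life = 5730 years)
Age = t½ × log₂(1/ratio) = 29100 years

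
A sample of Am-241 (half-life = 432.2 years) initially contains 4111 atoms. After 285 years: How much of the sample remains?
N = N₀(1/2)^(t/t½) = 2603 atoms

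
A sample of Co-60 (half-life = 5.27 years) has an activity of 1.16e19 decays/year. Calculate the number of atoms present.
N = A/λ = 8.819e19 atoms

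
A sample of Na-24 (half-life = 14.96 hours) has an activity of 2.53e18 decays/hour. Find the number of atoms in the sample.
N = A/λ = 5.46e19 atoms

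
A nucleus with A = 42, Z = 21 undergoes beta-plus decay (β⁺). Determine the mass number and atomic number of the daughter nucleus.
Daughter: A = 42, Z = 20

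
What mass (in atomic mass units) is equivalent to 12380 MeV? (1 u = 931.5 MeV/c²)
m = E/c² = 13.29 u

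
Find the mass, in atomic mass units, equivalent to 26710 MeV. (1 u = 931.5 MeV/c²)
m = E/c² = 28.67 u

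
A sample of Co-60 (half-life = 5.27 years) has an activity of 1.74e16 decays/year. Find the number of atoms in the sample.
N = A/λ = 1.323e17 atoms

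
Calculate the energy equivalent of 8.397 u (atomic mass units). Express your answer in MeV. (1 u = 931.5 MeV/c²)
E = mc² = 7822 MeV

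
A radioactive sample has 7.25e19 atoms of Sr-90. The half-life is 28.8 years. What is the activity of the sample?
A = λN = 1.745e18 decays/year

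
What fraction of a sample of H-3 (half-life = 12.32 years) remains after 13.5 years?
N/N₀ = (1/2)^(t/t½) = 0.4679 = 46.8%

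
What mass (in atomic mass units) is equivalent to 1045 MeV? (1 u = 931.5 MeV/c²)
m = E/c² = 1.122 u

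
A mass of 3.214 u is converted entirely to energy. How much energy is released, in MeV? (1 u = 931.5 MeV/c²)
E = mc² = 2994 MeV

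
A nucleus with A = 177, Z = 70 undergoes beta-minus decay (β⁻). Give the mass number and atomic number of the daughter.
Daughter: A = 177, Z = 71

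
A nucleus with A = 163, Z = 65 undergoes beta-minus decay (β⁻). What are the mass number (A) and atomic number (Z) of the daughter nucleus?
Daughter: A = 163, Z = 66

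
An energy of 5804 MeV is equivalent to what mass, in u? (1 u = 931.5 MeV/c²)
m = E/c² = 6.231 u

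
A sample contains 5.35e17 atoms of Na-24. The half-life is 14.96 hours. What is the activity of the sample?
A = λN = 2.479e16 decays/hour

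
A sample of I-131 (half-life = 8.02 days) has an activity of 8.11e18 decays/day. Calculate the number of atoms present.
N = A/λ = 9.384e19 atoms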